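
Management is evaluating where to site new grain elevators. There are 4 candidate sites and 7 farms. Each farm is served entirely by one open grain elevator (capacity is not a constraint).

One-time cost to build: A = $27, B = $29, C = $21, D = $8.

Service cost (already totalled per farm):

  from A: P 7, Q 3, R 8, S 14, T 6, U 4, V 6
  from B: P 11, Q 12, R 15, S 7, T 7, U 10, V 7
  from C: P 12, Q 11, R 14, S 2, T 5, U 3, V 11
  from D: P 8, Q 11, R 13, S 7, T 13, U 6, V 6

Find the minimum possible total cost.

For any fixed open set, each farm goes to its cheapest open site; total = fixed + service.
{D}: P→D 8, Q→D 11, R→D 13, S→D 7, T→D 13, U→D 6, V→D 6. Service 64; fixed 8; total 72.
{A}: P→A 7, Q→A 3, R→A 8, S→A 14, T→A 6, U→A 4, V→A 6. Service 48; fixed 27; total 75.
{A, D}: service 41 + fixed 35 = 76
{A, B, C, D}: P→A 7, Q→A 3, R→A 8, S→C 2, T→C 5, U→C 3, V→A 6. Service 34; fixed 85; total 119.
(All 15 nonempty subsets were checked; D only is lowest.)

Minimum total cost: 72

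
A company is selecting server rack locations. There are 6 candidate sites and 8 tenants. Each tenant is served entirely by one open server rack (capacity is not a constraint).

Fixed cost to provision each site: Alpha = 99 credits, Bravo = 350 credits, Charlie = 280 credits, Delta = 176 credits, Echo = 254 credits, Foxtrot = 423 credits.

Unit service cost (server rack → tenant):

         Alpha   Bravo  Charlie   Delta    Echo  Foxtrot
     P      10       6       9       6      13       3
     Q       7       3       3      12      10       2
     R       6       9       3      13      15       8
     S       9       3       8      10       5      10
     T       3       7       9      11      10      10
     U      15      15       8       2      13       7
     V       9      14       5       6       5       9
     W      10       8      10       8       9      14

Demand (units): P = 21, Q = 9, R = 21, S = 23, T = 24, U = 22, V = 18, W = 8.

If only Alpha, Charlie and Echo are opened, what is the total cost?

Total cost: 1437

Each tenant is assigned to its cheapest site among the open ones.
{Alpha, Charlie, Echo}: P→Charlie 9·21=189, Q→Charlie 3·9=27, R→Charlie 3·21=63, S→Echo 5·23=115, T→Alpha 3·24=72, U→Charlie 8·22=176, V→Charlie 5·18=90, W→Echo 9·8=72. Service 804; fixed 633; total 1437.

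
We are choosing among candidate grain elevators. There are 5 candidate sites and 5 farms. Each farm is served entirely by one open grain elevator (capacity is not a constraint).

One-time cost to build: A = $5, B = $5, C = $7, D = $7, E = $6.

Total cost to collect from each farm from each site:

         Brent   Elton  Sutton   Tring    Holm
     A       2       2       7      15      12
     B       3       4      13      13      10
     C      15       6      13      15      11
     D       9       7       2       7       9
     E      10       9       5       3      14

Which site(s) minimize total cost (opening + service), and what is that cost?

For any fixed open set, each farm goes to its cheapest open site; total = fixed + service.
{A, D}: Brent→A 2, Elton→A 2, Sutton→D 2, Tring→D 7, Holm→D 9. Service 22; fixed 12; total 34.
{A, E}: service 24 + fixed 11 = 35
{A, D, E}: service 18 + fixed 18 = 36
{A, B, C, D, E}: service 18 + fixed 30 = 48
No other subset beats 34.

Open A and D; minimum total cost 34.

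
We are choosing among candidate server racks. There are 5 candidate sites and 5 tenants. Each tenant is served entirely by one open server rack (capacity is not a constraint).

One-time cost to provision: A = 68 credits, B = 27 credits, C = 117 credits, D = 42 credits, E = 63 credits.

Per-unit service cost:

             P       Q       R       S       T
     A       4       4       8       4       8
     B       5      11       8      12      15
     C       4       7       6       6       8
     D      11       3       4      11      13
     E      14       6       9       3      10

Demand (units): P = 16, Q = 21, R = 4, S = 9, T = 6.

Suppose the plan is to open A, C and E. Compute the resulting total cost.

Each tenant is assigned to its cheapest site among the open ones.
{A, C, E}: P→A 4·16=64, Q→A 4·21=84, R→C 6·4=24, S→E 3·9=27, T→A 8·6=48. Service 247; fixed 248; total 495.

Total cost: 495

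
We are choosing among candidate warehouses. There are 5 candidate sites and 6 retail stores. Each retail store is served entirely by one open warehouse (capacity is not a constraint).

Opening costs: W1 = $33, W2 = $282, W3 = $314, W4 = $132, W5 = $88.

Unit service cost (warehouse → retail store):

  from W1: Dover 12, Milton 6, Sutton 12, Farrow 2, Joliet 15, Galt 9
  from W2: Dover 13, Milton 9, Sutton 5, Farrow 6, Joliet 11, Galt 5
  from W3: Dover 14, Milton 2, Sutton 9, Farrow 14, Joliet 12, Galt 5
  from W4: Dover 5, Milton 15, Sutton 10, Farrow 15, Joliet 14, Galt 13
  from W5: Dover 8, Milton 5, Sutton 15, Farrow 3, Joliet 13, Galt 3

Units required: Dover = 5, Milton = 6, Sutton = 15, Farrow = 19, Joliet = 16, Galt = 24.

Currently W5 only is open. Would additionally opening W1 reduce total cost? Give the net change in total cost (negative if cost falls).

Current service cost with {W5}: 632.
Adding W1: each retail store re-picks its cheapest; new service cost 568, saving 64.
Extra fixed cost: 33. Net change = 33 − 64 = -31.
(Totals: 720 → 689.)

Yes — net change −31 (cost falls by 31).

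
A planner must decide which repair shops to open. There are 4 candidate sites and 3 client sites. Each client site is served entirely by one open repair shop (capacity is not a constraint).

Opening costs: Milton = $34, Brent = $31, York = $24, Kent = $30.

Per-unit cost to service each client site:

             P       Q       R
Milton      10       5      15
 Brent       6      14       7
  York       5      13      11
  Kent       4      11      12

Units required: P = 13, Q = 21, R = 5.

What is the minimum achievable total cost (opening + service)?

For any fixed open set, each client site goes to its cheapest open site; total = fixed + service.
{Milton, Kent}: P→Kent 4·13=52, Q→Milton 5·21=105, R→Kent 12·5=60. Service 217; fixed 64; total 281.
{Milton, Brent}: service 218 + fixed 65 = 283
{Milton, York}: service 225 + fixed 58 = 283
{Milton, Brent, York, Kent}: service 192 + fixed 119 = 311
(All 15 nonempty subsets were checked; Milton and Kent is lowest.)

Minimum total cost: 281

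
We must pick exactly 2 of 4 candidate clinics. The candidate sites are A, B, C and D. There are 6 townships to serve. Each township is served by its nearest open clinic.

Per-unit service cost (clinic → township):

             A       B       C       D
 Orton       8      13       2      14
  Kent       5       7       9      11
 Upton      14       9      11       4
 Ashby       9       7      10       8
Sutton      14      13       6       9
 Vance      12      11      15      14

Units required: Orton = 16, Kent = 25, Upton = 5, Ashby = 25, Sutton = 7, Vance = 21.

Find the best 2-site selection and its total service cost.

Choose B and C; total service cost 700.

With exactly 2 open, each township uses its cheapest among the chosen.
{B, C}: Orton→C 2·16=32, Kent→B 7·25=175, Upton→B 9·5=45, Ashby→B 7·25=175, Sutton→C 6·7=42, Vance→B 11·21=231. Service cost 700.
{A, C}: service cost 731
{A, D}: service cost 788
Among all 6 size-2 choices, {B, C} is lowest.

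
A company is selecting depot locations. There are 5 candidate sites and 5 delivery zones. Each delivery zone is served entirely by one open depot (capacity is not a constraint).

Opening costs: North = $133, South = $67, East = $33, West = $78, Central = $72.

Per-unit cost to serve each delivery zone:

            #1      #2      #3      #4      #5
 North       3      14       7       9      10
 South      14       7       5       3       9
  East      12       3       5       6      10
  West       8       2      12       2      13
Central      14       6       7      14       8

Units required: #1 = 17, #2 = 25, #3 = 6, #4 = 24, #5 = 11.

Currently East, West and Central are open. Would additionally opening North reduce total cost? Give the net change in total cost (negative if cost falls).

Current service cost with {East, West, Central}: 352.
Adding North: each delivery zone re-picks its cheapest; new service cost 267, saving 85.
Extra fixed cost: 133. Net change = 133 − 85 = 48.
(Totals: 535 → 583.)

No — net change +48 (cost rises by 48).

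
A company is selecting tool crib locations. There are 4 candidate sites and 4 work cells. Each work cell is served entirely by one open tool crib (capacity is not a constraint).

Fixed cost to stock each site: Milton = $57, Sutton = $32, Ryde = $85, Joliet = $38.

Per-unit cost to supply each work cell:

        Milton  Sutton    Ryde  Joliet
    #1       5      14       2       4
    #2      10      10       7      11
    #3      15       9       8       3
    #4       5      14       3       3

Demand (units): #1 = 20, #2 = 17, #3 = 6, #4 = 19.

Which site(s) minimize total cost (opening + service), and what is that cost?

Open Ryde only; minimum total cost 349.

For any fixed open set, each work cell goes to its cheapest open site; total = fixed + service.
{Ryde}: #1→Ryde 2·20=40, #2→Ryde 7·17=119, #3→Ryde 8·6=48, #4→Ryde 3·19=57. Service 264; fixed 85; total 349.
{Ryde, Joliet}: service 234 + fixed 123 = 357
{Joliet}: #1→Joliet 4·20=80, #2→Joliet 11·17=187, #3→Joliet 3·6=18, #4→Joliet 3·19=57. Service 342; fixed 38; total 380.
{Milton, Sutton, Ryde, Joliet}: service 234 + fixed 212 = 446
No other subset beats 349.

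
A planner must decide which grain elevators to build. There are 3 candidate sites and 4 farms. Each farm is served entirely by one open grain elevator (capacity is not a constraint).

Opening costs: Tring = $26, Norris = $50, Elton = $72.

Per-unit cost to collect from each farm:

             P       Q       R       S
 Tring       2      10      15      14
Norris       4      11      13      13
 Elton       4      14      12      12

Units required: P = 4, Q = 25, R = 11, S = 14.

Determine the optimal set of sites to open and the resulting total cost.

Open Tring only; minimum total cost 645.

For any fixed open set, each farm goes to its cheapest open site; total = fixed + service.
{Tring}: P→Tring 2·4=8, Q→Tring 10·25=250, R→Tring 15·11=165, S→Tring 14·14=196. Service 619; fixed 26; total 645.
{Tring, Elton}: P→Tring 2·4=8, Q→Tring 10·25=250, R→Elton 12·11=132, S→Elton 12·14=168. Service 558; fixed 98; total 656.
{Tring, Norris}: service 583 + fixed 76 = 659
{Tring, Norris, Elton}: service 558 + fixed 148 = 706
(All 7 nonempty subsets were checked; Tring only is lowest.)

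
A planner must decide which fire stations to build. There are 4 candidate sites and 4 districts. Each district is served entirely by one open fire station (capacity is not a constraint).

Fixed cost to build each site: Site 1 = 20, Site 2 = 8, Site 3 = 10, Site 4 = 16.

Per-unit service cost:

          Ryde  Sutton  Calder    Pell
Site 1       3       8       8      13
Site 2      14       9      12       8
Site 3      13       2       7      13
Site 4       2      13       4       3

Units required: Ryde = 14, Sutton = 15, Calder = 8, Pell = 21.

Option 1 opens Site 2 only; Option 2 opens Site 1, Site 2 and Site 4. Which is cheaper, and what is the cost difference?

Option 1: {Site 2}: Ryde→Site 2 14·14=196, Sutton→Site 2 9·15=135, Calder→Site 2 12·8=96, Pell→Site 2 8·21=168. Service 595; fixed 8; total 603.
Option 2: {Site 1, Site 2, Site 4}: Ryde→Site 4 2·14=28, Sutton→Site 1 8·15=120, Calder→Site 4 4·8=32, Pell→Site 4 3·21=63. Service 243; fixed 44; total 287.
Difference: |603 − 287| = 316.

Option 2 is cheaper by 316.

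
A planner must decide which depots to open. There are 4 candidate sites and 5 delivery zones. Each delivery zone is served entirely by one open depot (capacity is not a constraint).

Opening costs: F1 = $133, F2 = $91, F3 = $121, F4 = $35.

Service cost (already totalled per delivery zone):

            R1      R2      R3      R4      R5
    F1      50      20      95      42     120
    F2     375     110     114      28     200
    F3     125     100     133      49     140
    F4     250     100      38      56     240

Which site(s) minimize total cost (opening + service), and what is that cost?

For any fixed open set, each delivery zone goes to its cheapest open site; total = fixed + service.
{F1, F4}: R1→F1 50, R2→F1 20, R3→F4 38, R4→F1 42, R5→F1 120. Service 270; fixed 168; total 438.
{F1}: R1→F1 50, R2→F1 20, R3→F1 95, R4→F1 42, R5→F1 120. Service 327; fixed 133; total 460.
{F1, F2, F4}: service 256 + fixed 259 = 515
{F1, F2, F3, F4}: service 256 + fixed 380 = 636
No other subset beats 438.

Open F1 and F4; minimum total cost 438.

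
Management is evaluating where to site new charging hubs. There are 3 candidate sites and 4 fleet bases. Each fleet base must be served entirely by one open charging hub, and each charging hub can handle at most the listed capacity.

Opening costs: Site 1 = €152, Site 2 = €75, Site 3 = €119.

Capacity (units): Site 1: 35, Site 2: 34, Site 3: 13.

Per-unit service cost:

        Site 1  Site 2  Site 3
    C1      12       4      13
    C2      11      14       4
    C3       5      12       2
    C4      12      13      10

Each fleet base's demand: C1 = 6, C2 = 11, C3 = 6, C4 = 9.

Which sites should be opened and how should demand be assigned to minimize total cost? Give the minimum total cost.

Open {Site 2}: C1→Site 2 4·6=24, C2→Site 2 14·11=154, C3→Site 2 12·6=72, C4→Site 2 13·9=117.
Loads: Site 2 carries 32/34. Service 367; fixed 75; total 442.
Next best feasible plan costs 451.

Minimum total cost: 442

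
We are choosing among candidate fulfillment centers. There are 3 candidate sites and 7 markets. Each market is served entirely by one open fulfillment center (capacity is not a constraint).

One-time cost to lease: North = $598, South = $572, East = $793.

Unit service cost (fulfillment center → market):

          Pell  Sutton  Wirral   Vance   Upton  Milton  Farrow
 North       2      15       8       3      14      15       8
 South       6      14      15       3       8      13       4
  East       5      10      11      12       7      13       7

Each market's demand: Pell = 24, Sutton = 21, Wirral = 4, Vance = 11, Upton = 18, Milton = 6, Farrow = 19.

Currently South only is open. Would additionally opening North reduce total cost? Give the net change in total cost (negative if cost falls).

No — net change +474 (cost rises by 474).

Current service cost with {South}: 829.
Adding North: each market re-picks its cheapest; new service cost 705, saving 124.
Extra fixed cost: 598. Net change = 598 − 124 = 474.
(Totals: 1401 → 1875.)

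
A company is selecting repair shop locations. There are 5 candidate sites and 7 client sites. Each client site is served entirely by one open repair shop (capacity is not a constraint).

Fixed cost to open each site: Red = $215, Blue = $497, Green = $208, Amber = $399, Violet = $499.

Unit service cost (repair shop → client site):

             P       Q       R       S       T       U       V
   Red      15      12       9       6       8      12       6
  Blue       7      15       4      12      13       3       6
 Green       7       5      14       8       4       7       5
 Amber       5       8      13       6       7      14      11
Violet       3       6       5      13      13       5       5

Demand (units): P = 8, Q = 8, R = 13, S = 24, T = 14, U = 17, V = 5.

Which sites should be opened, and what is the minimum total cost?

For any fixed open set, each client site goes to its cheapest open site; total = fixed + service.
{Green}: P→Green 7·8=56, Q→Green 5·8=40, R→Green 14·13=182, S→Green 8·24=192, T→Green 4·14=56, U→Green 7·17=119, V→Green 5·5=25. Service 670; fixed 208; total 878.
{Red, Green}: service 557 + fixed 423 = 980
{Red}: service 823 + fixed 215 = 1038
{Red, Blue, Green, Amber, Violet}: service 392 + fixed 1818 = 2210
No other subset beats 878.

Open Green only; minimum total cost 878.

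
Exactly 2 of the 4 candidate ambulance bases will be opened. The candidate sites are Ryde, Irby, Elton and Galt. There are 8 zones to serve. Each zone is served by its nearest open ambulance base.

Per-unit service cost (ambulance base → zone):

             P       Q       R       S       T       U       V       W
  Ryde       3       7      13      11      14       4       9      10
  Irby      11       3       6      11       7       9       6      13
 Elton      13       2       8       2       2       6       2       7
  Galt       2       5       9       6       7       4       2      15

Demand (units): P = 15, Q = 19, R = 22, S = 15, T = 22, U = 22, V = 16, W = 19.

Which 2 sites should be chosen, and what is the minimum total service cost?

With exactly 2 open, each zone uses its cheapest among the chosen.
{Elton, Galt}: P→Galt 2·15=30, Q→Elton 2·19=38, R→Elton 8·22=176, S→Elton 2·15=30, T→Elton 2·22=44, U→Galt 4·22=88, V→Elton 2·16=32, W→Elton 7·19=133. Service cost 571.
{Ryde, Elton}: service cost 586
{Irby, Elton}: service cost 706
Among all 6 size-2 choices, {Elton, Galt} is lowest.

Choose Elton and Galt; total service cost 571.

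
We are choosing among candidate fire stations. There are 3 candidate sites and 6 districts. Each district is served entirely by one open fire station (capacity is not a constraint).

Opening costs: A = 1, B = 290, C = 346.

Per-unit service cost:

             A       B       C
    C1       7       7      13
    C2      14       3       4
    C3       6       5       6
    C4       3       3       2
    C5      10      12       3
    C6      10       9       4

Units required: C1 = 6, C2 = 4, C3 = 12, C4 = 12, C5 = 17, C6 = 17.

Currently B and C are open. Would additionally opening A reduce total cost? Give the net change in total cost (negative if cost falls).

Current service cost with {B, C}: 257.
Adding A: each district re-picks its cheapest; new service cost 257, saving 0.
Extra fixed cost: 1. Net change = 1 − 0 = 1.
(Totals: 893 → 894.)

No — net change +1 (cost rises by 1).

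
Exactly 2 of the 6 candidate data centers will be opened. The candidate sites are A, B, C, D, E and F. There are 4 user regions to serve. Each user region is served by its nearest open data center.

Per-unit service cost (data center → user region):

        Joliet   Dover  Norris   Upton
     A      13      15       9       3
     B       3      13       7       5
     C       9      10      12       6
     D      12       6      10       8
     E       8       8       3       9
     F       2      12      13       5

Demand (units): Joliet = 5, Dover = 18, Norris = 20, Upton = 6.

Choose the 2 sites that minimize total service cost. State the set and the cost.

With exactly 2 open, each user region uses its cheapest among the chosen.
{E, F}: Joliet→F 2·5=10, Dover→E 8·18=144, Norris→E 3·20=60, Upton→F 5·6=30. Service cost 244.
{B, E}: service cost 249
{D, E}: service cost 256
Among all 15 size-2 choices, {E, F} is lowest.

Choose E and F; total service cost 244.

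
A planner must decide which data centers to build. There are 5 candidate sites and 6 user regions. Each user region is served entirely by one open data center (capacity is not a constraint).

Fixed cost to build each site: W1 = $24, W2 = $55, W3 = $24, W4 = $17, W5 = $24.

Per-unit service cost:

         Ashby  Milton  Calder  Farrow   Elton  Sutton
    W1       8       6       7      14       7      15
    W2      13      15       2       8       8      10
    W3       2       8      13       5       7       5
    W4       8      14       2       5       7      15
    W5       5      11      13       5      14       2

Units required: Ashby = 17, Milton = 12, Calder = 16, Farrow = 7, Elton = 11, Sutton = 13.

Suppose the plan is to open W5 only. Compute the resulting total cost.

Each user region is assigned to its cheapest site among the open ones.
{W5}: Ashby→W5 5·17=85, Milton→W5 11·12=132, Calder→W5 13·16=208, Farrow→W5 5·7=35, Elton→W5 14·11=154, Sutton→W5 2·13=26. Service 640; fixed 24; total 664.

Total cost: 664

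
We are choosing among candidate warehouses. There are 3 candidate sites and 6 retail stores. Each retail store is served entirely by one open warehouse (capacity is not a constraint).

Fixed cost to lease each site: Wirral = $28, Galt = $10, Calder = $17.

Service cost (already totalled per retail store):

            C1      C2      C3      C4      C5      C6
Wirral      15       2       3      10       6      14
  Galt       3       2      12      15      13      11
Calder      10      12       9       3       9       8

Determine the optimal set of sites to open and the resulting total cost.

For any fixed open set, each retail store goes to its cheapest open site; total = fixed + service.
{Galt, Calder}: C1→Galt 3, C2→Galt 2, C3→Calder 9, C4→Calder 3, C5→Calder 9, C6→Calder 8. Service 34; fixed 27; total 61.
{Galt}: C1→Galt 3, C2→Galt 2, C3→Galt 12, C4→Galt 15, C5→Galt 13, C6→Galt 11. Service 56; fixed 10; total 66.
{Calder}: service 51 + fixed 17 = 68
{Wirral, Galt, Calder}: C1→Galt 3, C2→Wirral 2, C3→Wirral 3, C4→Calder 3, C5→Wirral 6, C6→Calder 8. Service 25; fixed 55; total 80.
No other subset beats 61.

Open Galt and Calder; minimum total cost 61.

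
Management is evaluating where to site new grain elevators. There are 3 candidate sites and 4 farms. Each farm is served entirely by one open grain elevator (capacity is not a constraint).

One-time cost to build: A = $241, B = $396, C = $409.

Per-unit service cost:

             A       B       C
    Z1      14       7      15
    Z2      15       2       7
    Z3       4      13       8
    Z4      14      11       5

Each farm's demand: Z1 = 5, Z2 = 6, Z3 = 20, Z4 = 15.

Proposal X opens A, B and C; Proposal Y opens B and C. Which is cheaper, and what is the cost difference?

Proposal X: {A, B, C}: Z1→B 7·5=35, Z2→B 2·6=12, Z3→A 4·20=80, Z4→C 5·15=75. Service 202; fixed 1046; total 1248.
Proposal Y: {B, C}: Z1→B 7·5=35, Z2→B 2·6=12, Z3→C 8·20=160, Z4→C 5·15=75. Service 282; fixed 805; total 1087.
Difference: |1248 − 1087| = 161.

Proposal Y is cheaper by 161.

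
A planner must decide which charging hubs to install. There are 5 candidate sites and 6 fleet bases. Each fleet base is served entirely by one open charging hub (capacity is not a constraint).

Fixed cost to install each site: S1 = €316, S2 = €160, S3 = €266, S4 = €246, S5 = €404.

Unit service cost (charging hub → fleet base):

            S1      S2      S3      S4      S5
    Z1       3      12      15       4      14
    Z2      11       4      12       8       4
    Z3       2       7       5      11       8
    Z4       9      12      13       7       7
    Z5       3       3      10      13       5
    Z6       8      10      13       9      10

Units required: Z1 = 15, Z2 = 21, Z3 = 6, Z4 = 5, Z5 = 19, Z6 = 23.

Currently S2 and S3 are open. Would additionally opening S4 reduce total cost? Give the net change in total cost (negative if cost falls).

Current service cost with {S2, S3}: 641.
Adding S4: each fleet base re-picks its cheapest; new service cost 473, saving 168.
Extra fixed cost: 246. Net change = 246 − 168 = 78.
(Totals: 1067 → 1145.)

No — net change +78 (cost rises by 78).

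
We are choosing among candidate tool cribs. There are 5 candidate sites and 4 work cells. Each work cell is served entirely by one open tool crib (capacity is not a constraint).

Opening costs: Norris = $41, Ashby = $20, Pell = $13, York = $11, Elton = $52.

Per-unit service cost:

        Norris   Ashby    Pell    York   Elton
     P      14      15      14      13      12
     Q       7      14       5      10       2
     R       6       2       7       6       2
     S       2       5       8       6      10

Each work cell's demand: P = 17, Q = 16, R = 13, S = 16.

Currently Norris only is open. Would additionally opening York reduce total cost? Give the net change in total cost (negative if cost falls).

Current service cost with {Norris}: 460.
Adding York: each work cell re-picks its cheapest; new service cost 443, saving 17.
Extra fixed cost: 11. Net change = 11 − 17 = -6.
(Totals: 501 → 495.)

Yes — net change −6 (cost falls by 6).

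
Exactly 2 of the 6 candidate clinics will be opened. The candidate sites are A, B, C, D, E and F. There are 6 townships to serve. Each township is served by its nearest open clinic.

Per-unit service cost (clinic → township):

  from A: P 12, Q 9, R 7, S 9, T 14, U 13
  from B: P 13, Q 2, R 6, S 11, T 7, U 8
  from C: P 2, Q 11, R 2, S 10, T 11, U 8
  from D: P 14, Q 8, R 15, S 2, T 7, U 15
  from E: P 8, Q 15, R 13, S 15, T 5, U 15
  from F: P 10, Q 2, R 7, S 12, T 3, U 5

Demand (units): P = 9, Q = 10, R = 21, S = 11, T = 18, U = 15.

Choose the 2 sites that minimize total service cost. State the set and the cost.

Choose C and F; total service cost 319.

With exactly 2 open, each township uses its cheapest among the chosen.
{C, F}: P→C 2·9=18, Q→F 2·10=20, R→C 2·21=42, S→C 10·11=110, T→F 3·18=54, U→F 5·15=75. Service cost 319.
{C, D}: service cost 408
{D, F}: service cost 408
Among all 15 size-2 choices, {C, F} is lowest.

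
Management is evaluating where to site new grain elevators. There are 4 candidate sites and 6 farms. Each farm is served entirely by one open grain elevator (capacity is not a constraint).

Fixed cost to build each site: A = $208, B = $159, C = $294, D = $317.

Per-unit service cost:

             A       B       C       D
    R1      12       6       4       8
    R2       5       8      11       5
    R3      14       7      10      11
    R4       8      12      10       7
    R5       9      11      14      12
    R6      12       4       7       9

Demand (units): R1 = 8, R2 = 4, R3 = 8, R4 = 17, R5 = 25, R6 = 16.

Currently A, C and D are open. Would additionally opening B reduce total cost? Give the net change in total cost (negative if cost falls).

No — net change +87 (cost rises by 87).

Current service cost with {A, C, D}: 588.
Adding B: each farm re-picks its cheapest; new service cost 516, saving 72.
Extra fixed cost: 159. Net change = 159 − 72 = 87.
(Totals: 1407 → 1494.)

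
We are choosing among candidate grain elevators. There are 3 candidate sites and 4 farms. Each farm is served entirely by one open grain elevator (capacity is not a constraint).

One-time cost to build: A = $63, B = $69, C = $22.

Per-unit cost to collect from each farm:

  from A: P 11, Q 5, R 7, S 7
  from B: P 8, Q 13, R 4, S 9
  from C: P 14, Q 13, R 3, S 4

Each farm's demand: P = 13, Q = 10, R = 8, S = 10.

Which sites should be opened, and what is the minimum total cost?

For any fixed open set, each farm goes to its cheapest open site; total = fixed + service.
{A, C}: P→A 11·13=143, Q→A 5·10=50, R→C 3·8=24, S→C 4·10=40. Service 257; fixed 85; total 342.
{A, B, C}: service 218 + fixed 154 = 372
{A}: service 319 + fixed 63 = 382
{C}: P→C 14·13=182, Q→C 13·10=130, R→C 3·8=24, S→C 4·10=40. Service 376; fixed 22; total 398.
No other subset beats 342.

Open A and C; minimum total cost 342.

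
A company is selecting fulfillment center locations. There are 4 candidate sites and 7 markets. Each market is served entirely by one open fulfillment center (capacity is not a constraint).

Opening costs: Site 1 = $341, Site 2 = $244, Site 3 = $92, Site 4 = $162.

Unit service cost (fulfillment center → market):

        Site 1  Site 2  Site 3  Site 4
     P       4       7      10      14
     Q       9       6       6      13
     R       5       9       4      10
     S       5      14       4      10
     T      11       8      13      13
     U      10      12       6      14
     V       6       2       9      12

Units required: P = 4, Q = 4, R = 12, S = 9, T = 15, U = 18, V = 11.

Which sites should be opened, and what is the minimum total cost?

Open Site 3 only; minimum total cost 642.

For any fixed open set, each market goes to its cheapest open site; total = fixed + service.
{Site 3}: P→Site 3 10·4=40, Q→Site 3 6·4=24, R→Site 3 4·12=48, S→Site 3 4·9=36, T→Site 3 13·15=195, U→Site 3 6·18=108, V→Site 3 9·11=99. Service 550; fixed 92; total 642.
{Site 2, Site 3}: P→Site 2 7·4=28, Q→Site 2 6·4=24, R→Site 3 4·12=48, S→Site 3 4·9=36, T→Site 2 8·15=120, U→Site 3 6·18=108, V→Site 2 2·11=22. Service 386; fixed 336; total 722.
{Site 3, Site 4}: service 550 + fixed 254 = 804
{Site 1, Site 2, Site 3, Site 4}: service 374 + fixed 839 = 1213
No other subset beats 642.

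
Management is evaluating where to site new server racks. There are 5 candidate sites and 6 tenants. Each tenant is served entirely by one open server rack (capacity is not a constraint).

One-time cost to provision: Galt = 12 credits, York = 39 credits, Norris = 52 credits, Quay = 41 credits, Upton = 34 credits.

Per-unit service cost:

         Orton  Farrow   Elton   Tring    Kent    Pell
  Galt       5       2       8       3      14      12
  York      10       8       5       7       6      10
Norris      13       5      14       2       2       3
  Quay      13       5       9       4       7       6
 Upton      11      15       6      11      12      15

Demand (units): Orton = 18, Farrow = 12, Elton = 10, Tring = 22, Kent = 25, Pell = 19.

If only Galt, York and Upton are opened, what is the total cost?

Each tenant is assigned to its cheapest site among the open ones.
{Galt, York, Upton}: Orton→Galt 5·18=90, Farrow→Galt 2·12=24, Elton→York 5·10=50, Tring→Galt 3·22=66, Kent→York 6·25=150, Pell→York 10·19=190. Service 570; fixed 85; total 655.

Total cost: 655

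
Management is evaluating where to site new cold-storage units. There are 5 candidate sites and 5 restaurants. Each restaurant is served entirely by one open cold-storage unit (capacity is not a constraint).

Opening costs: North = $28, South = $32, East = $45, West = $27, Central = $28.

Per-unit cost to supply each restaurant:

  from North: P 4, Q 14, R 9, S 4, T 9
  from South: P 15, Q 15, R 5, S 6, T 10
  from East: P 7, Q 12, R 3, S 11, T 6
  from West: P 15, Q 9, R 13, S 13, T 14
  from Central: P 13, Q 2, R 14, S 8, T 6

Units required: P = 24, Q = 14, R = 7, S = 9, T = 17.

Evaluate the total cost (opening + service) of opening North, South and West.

Total cost: 533

Each restaurant is assigned to its cheapest site among the open ones.
{North, South, West}: P→North 4·24=96, Q→West 9·14=126, R→South 5·7=35, S→North 4·9=36, T→North 9·17=153. Service 446; fixed 87; total 533.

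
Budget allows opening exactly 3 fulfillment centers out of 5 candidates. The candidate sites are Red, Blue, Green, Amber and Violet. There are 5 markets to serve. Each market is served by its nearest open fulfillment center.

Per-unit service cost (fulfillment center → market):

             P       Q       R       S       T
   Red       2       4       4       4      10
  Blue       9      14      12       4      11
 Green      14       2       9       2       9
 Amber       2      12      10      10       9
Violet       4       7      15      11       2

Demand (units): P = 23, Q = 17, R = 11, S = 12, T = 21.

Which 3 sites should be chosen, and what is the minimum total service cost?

Choose Red, Green and Violet; total service cost 190.

With exactly 3 open, each market uses its cheapest among the chosen.
{Red, Green, Violet}: P→Red 2·23=46, Q→Green 2·17=34, R→Red 4·11=44, S→Green 2·12=24, T→Violet 2·21=42. Service cost 190.
{Green, Amber, Violet}: service cost 245
{Red, Blue, Violet}: service cost 248
Among all 10 size-3 choices, {Red, Green, Violet} is lowest.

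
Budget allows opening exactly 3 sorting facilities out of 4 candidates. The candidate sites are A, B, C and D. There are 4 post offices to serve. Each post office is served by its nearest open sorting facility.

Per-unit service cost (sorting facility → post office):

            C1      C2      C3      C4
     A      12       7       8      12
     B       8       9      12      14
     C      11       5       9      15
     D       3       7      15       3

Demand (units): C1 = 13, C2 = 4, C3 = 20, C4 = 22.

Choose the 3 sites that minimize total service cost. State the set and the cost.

Choose A, C and D; total service cost 285.

With exactly 3 open, each post office uses its cheapest among the chosen.
{A, C, D}: C1→D 3·13=39, C2→C 5·4=20, C3→A 8·20=160, C4→D 3·22=66. Service cost 285.
{A, B, D}: service cost 293
{B, C, D}: service cost 305
Among all 4 size-3 choices, {A, C, D} is lowest.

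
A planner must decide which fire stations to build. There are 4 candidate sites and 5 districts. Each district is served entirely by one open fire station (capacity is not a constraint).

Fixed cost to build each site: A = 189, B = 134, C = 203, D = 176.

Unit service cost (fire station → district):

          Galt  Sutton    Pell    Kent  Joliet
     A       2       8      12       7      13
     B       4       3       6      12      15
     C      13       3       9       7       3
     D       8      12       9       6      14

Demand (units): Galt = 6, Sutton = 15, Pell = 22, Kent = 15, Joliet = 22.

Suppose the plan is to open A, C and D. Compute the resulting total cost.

Total cost: 979

Each district is assigned to its cheapest site among the open ones.
{A, C, D}: Galt→A 2·6=12, Sutton→C 3·15=45, Pell→C 9·22=198, Kent→D 6·15=90, Joliet→C 3·22=66. Service 411; fixed 568; total 979.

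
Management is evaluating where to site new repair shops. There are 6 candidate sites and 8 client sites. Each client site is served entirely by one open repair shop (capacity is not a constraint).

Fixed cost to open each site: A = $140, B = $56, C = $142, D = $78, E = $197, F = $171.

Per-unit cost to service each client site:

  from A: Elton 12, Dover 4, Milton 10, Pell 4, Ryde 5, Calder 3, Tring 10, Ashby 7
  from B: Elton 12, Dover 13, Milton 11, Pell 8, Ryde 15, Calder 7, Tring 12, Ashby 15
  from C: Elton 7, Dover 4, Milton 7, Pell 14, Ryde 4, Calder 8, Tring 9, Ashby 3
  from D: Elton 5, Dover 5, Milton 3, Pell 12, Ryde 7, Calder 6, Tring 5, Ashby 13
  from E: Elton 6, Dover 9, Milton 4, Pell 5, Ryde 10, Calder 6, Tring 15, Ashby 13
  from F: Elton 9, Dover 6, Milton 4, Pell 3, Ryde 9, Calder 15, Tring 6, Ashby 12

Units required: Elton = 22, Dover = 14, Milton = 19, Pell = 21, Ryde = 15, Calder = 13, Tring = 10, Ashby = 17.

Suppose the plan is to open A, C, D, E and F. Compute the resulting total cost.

Each client site is assigned to its cheapest site among the open ones.
{A, C, D, E, F}: Elton→D 5·22=110, Dover→A 4·14=56, Milton→D 3·19=57, Pell→F 3·21=63, Ryde→C 4·15=60, Calder→A 3·13=39, Tring→D 5·10=50, Ashby→C 3·17=51. Service 486; fixed 728; total 1214.

Total cost: 1214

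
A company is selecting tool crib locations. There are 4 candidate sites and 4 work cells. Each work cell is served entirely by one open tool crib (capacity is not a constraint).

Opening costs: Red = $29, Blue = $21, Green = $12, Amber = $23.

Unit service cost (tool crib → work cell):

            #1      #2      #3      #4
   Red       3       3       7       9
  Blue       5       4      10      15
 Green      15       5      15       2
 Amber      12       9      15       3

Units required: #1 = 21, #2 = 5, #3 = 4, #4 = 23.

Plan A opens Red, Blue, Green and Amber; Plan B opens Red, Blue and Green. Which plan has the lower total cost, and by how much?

Plan B is cheaper by 23.

Plan A: {Red, Blue, Green, Amber}: #1→Red 3·21=63, #2→Red 3·5=15, #3→Red 7·4=28, #4→Green 2·23=46. Service 152; fixed 85; total 237.
Plan B: {Red, Blue, Green}: #1→Red 3·21=63, #2→Red 3·5=15, #3→Red 7·4=28, #4→Green 2·23=46. Service 152; fixed 62; total 214.
Difference: |237 − 214| = 23.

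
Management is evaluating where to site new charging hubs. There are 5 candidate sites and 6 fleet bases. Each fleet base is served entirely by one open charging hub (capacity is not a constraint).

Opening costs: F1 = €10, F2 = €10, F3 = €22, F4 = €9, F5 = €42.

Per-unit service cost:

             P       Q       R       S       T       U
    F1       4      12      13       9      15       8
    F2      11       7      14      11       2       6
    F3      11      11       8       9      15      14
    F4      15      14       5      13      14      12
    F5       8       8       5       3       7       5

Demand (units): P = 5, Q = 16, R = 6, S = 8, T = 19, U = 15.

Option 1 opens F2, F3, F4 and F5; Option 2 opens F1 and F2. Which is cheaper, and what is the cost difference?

Option 1: {F2, F3, F4, F5}: P→F5 8·5=40, Q→F2 7·16=112, R→F4 5·6=30, S→F5 3·8=24, T→F2 2·19=38, U→F5 5·15=75. Service 319; fixed 83; total 402.
Option 2: {F1, F2}: P→F1 4·5=20, Q→F2 7·16=112, R→F1 13·6=78, S→F1 9·8=72, T→F2 2·19=38, U→F2 6·15=90. Service 410; fixed 20; total 430.
Difference: |402 − 430| = 28.

Option 1 is cheaper by 28.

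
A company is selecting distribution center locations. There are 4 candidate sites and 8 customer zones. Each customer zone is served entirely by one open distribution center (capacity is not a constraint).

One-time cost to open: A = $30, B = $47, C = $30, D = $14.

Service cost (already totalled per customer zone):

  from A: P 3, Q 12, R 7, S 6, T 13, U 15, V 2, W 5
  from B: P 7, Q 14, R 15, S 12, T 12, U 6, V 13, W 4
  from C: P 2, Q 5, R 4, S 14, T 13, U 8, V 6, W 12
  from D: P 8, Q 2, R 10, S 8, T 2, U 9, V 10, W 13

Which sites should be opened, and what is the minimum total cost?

Open D only; minimum total cost 76.

For any fixed open set, each customer zone goes to its cheapest open site; total = fixed + service.
{D}: P→D 8, Q→D 2, R→D 10, S→D 8, T→D 2, U→D 9, V→D 10, W→D 13. Service 62; fixed 14; total 76.
{A, D}: service 36 + fixed 44 = 80
{C, D}: service 44 + fixed 44 = 88
{A, B, C, D}: service 28 + fixed 121 = 149
No other subset beats 76.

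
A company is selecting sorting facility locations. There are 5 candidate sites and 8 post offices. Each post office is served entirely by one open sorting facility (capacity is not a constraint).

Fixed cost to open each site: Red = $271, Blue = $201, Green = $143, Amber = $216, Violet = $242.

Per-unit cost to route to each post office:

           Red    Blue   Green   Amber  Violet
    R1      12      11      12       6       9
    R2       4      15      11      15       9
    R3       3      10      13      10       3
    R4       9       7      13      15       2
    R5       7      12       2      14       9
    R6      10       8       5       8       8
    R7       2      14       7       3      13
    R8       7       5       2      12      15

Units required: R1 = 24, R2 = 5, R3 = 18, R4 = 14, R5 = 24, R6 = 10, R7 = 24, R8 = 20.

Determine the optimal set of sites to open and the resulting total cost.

Open Green and Violet; minimum total cost 1034.

For any fixed open set, each post office goes to its cheapest open site; total = fixed + service.
{Green, Violet}: R1→Violet 9·24=216, R2→Violet 9·5=45, R3→Violet 3·18=54, R4→Violet 2·14=28, R5→Green 2·24=48, R6→Green 5·10=50, R7→Green 7·24=168, R8→Green 2·20=40. Service 649; fixed 385; total 1034.
{Green, Amber, Violet}: service 481 + fixed 601 = 1082
{Red, Green}: R1→Red 12·24=288, R2→Red 4·5=20, R3→Red 3·18=54, R4→Red 9·14=126, R5→Green 2·24=48, R6→Green 5·10=50, R7→Red 2·24=48, R8→Green 2·20=40. Service 674; fixed 414; total 1088.
{Red, Blue, Green, Amber, Violet}: service 432 + fixed 1073 = 1505
No other subset beats 1034.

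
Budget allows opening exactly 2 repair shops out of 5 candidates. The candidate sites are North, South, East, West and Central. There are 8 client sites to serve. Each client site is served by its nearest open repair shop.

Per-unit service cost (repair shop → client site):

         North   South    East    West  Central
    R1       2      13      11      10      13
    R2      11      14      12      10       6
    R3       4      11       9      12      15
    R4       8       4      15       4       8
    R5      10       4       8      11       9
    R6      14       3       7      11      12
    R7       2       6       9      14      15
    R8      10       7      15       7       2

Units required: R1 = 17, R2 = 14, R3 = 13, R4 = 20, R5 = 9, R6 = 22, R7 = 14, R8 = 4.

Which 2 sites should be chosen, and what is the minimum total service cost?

With exactly 2 open, each client site uses its cheapest among the chosen.
{North, South}: R1→North 2·17=34, R2→North 11·14=154, R3→North 4·13=52, R4→South 4·20=80, R5→South 4·9=36, R6→South 3·22=66, R7→North 2·14=28, R8→South 7·4=28. Service cost 478.
{North, East}: service cost 694
{North, West}: service cost 694
Among all 10 size-2 choices, {North, South} is lowest.

Choose North and South; total service cost 478.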